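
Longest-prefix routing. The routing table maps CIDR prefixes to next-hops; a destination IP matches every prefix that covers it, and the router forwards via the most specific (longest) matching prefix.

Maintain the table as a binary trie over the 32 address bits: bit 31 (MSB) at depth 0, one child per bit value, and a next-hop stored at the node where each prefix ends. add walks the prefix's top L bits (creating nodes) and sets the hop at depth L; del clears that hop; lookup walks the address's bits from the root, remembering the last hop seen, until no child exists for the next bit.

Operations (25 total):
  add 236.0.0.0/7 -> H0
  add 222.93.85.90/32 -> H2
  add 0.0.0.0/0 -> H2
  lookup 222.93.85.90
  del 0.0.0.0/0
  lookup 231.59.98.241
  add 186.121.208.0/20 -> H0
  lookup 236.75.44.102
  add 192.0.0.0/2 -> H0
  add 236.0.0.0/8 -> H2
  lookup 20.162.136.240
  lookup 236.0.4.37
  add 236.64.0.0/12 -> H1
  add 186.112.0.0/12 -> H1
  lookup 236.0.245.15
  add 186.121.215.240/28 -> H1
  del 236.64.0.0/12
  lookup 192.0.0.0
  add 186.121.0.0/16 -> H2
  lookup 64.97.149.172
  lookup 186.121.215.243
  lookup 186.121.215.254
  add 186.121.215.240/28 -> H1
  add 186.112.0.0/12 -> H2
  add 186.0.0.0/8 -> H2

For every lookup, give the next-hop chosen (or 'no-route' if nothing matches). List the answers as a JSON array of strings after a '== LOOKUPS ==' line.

Process each operation:
  add 236.0.0.0/7 -> H0 at depth 7
  add 222.93.85.90/32 -> H2 at depth 32
  add 0.0.0.0/0 -> H2 at depth 0
  Q 222.93.85.90: descend 11011110010111010101010101011010 ; hops seen [H2,H2] ; pick H2
  - 0.0.0.0/0 clear@0
  Q 231.59.98.241: descend 1110 ; hops seen [∅] ; pick no-route
  add 186.121.208.0/20 -> H0 at depth 20
  Q 236.75.44.102: descend 1110110 ; hops seen [H0] ; pick H0
  add 192.0.0.0/2 -> H0 at depth 2
  add 236.0.0.0/8 -> H2 at depth 8
  Q 20.162.136.240: descend ε ; hops seen [∅] ; pick no-route
  Q 236.0.4.37: descend 11101100 ; hops seen [H0,H0,H2] ; pick H2
  add 236.64.0.0/12 -> H1 at depth 12
  add 186.112.0.0/12 -> H1 at depth 12
  Q 236.0.245.15: descend 111011000 ; hops seen [H0,H0,H2] ; pick H2
  add 186.121.215.240/28 -> H1 at depth 28
  - 236.64.0.0/12 clear@12
  Q 192.0.0.0: descend 110 ; hops seen [H0] ; pick H0
  add 186.121.0.0/16 -> H2 at depth 16
  Q 64.97.149.172: descend ε ; hops seen [∅] ; pick no-route
  Q 186.121.215.243: descend 1011101001111001110101111111 ; hops seen [H1,H2,H0,H1] ; pick H1
  Q 186.121.215.254: descend 1011101001111001110101111111 ; hops seen [H1,H2,H0,H1] ; pick H1
  add 186.121.215.240/28 -> H1 at depth 28
  add 186.112.0.0/12 -> H2 at depth 12
  add 186.0.0.0/8 -> H2 at depth 8

== LOOKUPS ==
["H2","no-route","H0","no-route","H2","H2","H0","no-route","H1","H1"]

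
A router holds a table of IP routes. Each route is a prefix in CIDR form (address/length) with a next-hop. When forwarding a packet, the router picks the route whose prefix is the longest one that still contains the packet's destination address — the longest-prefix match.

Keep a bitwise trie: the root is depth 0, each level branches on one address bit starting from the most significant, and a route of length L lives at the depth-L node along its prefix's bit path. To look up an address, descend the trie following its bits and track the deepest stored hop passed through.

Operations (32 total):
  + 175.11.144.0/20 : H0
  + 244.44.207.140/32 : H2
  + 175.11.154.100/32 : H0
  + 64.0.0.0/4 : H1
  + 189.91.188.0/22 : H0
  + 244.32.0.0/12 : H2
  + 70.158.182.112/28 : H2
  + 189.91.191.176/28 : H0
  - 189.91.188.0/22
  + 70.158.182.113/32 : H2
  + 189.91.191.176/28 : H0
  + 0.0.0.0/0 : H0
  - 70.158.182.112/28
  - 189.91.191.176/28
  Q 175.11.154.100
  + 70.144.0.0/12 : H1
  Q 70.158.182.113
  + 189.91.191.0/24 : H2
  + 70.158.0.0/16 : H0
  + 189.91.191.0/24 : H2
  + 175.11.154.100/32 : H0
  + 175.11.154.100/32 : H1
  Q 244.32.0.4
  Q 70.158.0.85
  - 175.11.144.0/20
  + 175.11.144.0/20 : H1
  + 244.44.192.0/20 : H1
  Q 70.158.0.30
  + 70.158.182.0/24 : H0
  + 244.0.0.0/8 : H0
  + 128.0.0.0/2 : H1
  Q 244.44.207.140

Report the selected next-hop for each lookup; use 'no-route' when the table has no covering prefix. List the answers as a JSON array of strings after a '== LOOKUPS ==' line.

Apply in order:
  add 175.11.144.0/20 -> H0 at depth 20
  add 244.44.207.140/32 -> H2 at depth 32
  add 175.11.154.100/32 -> H0 at depth 32
  add 64.0.0.0/4 -> H1 at depth 4
  add 189.91.188.0/22 -> H0 at depth 22
  add 244.32.0.0/12 -> H2 at depth 12
  add 70.158.182.112/28 -> H2 at depth 28
  add 189.91.191.176/28 -> H0 at depth 28
  del 189.91.188.0/22 (clear depth 22)
  add 70.158.182.113/32 -> H2 at depth 32
  add 189.91.191.176/28 -> H0 at depth 28
  add 0.0.0.0/0 -> H0 at depth 0
  del 70.158.182.112/28 (clear depth 28)
  del 189.91.191.176/28 (clear depth 28)
  Q 175.11.154.100: descend 10101111000010111001101001100100 ; hops seen [H0,H0,H0] ; pick H0
  add 70.144.0.0/12 -> H1 at depth 12
  Q 70.158.182.113: descend 01000110100111101011011001110001 ; hops seen [H0,H1,H1,H2] ; pick H2
  add 189.91.191.0/24 -> H2 at depth 24
  add 70.158.0.0/16 -> H0 at depth 16
  add 189.91.191.0/24 -> H2 at depth 24
  add 175.11.154.100/32 -> H0 at depth 32
  add 175.11.154.100/32 -> H1 at depth 32
  Q 244.32.0.4: descend 111101000010 ; hops seen [H0,H2] ; pick H2
  Q 70.158.0.85: descend 0100011010011110 ; hops seen [H0,H1,H1,H0] ; pick H0
  del 175.11.144.0/20 (clear depth 20)
  add 175.11.144.0/20 -> H1 at depth 20
  add 244.44.192.0/20 -> H1 at depth 20
  Q 70.158.0.30: descend 0100011010011110 ; hops seen [H0,H1,H1,H0] ; pick H0
  add 70.158.182.0/24 -> H0 at depth 24
  add 244.0.0.0/8 -> H0 at depth 8
  add 128.0.0.0/2 -> H1 at depth 2
  Q 244.44.207.140: descend 11110100001011001100111110001100 ; hops seen [H0,H0,H2,H1,H2] ; pick H2

== LOOKUPS ==
["H0","H2","H2","H0","H0","H2"]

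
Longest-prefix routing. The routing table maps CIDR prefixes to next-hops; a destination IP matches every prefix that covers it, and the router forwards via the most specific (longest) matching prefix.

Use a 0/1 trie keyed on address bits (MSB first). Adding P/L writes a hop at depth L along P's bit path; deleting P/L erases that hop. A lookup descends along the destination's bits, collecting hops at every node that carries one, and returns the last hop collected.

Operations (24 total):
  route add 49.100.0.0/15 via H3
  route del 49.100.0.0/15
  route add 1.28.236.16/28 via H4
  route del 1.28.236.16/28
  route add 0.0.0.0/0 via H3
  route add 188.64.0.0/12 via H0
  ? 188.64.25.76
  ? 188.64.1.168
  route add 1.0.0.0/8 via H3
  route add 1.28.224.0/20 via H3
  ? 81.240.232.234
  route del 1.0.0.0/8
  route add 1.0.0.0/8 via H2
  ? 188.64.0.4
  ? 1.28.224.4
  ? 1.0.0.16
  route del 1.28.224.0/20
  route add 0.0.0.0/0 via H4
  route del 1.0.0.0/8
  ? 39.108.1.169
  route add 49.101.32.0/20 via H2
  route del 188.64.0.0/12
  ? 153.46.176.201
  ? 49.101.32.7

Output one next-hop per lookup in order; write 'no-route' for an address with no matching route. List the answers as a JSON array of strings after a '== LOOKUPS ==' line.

Trace:
  add 49.100.0.0/15 -> H3 at depth 15
  - 49.100.0.0/15 clear@15
  add 1.28.236.16/28 -> H4 at depth 28
  - 1.28.236.16/28 clear@28
  add 0.0.0.0/0 -> H3 at depth 0
  add 188.64.0.0/12 -> H0 at depth 12
  Q 188.64.25.76: descend 101111000100 ; hops seen [H3,H0] ; pick H0
  Q 188.64.1.168: descend 101111000100 ; hops seen [H3,H0] ; pick H0
  add 1.0.0.0/8 -> H3 at depth 8
  add 1.28.224.0/20 -> H3 at depth 20
  Q 81.240.232.234: descend 0 ; hops seen [H3] ; pick H3
  - 1.0.0.0/8 clear@8
  add 1.0.0.0/8 -> H2 at depth 8
  Q 188.64.0.4: descend 101111000100 ; hops seen [H3,H0] ; pick H0
  Q 1.28.224.4: descend 00000001000111001110 ; hops seen [H3,H2,H3] ; pick H3
  Q 1.0.0.16: descend 00000001000 ; hops seen [H3,H2] ; pick H2
  - 1.28.224.0/20 clear@20
  add 0.0.0.0/0 -> H4 at depth 0
  - 1.0.0.0/8 clear@8
  Q 39.108.1.169: descend 001 ; hops seen [H4] ; pick H4
  add 49.101.32.0/20 -> H2 at depth 20
  - 188.64.0.0/12 clear@12
  Q 153.46.176.201: descend 10 ; hops seen [H4] ; pick H4
  Q 49.101.32.7: descend 00110001011001010010 ; hops seen [H4,H2] ; pick H2

== LOOKUPS ==
["H0","H0","H3","H0","H3","H2","H4","H4","H2"]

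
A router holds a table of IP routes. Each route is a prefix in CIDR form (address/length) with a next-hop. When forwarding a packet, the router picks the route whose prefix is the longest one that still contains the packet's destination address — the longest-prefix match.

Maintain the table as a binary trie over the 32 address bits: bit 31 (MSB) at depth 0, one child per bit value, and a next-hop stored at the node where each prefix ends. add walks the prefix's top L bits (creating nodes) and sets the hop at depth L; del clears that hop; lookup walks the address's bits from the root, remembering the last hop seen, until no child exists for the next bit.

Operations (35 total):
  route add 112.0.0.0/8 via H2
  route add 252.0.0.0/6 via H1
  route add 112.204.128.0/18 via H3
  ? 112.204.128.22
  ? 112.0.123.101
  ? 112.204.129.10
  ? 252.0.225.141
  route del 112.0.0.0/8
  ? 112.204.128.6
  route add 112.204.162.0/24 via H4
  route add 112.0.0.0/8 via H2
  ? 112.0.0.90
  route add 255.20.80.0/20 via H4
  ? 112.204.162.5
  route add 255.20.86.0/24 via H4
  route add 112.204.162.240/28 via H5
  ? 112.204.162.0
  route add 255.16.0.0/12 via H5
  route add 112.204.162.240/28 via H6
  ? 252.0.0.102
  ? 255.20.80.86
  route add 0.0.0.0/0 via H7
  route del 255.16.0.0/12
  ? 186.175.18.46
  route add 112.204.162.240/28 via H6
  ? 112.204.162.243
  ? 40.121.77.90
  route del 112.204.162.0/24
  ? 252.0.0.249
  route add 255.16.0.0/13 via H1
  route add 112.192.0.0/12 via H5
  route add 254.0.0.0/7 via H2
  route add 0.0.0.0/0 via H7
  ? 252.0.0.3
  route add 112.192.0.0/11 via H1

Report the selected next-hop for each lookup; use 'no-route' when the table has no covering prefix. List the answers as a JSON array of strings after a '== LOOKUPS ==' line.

Process each operation:
  + 112.0.0.0/8 (H2) depth=8
  + 252.0.0.0/6 (H1) depth=6
  + 112.204.128.0/18 (H3) depth=18
  Q 112.204.128.22: descend 011100001100110010 ; hops seen [H2,H3] ; pick H3
  Q 112.0.123.101: descend 01110000 ; hops seen [H2] ; pick H2
  Q 112.204.129.10: descend 011100001100110010 ; hops seen [H2,H3] ; pick H3
  Q 252.0.225.141: descend 111111 ; hops seen [H1] ; pick H1
  del 112.0.0.0/8 (clear depth 8)
  Q 112.204.128.6: descend 011100001100110010 ; hops seen [H3] ; pick H3
  + 112.204.162.0/24 (H4) depth=24
  + 112.0.0.0/8 (H2) depth=8
  Q 112.0.0.90: descend 01110000 ; hops seen [H2] ; pick H2
  + 255.20.80.0/20 (H4) depth=20
  Q 112.204.162.5: descend 011100001100110010100010 ; hops seen [H2,H3,H4] ; pick H4
  + 255.20.86.0/24 (H4) depth=24
  + 112.204.162.240/28 (H5) depth=28
  Q 112.204.162.0: descend 011100001100110010100010 ; hops seen [H2,H3,H4] ; pick H4
  + 255.16.0.0/12 (H5) depth=12
  + 112.204.162.240/28 (H6) depth=28
  Q 252.0.0.102: descend 111111 ; hops seen [H1] ; pick H1
  Q 255.20.80.86: descend 111111110001010001010 ; hops seen [H1,H5,H4] ; pick H4
  + 0.0.0.0/0 (H7) depth=0
  del 255.16.0.0/12 (clear depth 12)
  Q 186.175.18.46: descend 1 ; hops seen [H7] ; pick H7
  + 112.204.162.240/28 (H6) depth=28
  Q 112.204.162.243: descend 0111000011001100101000101111 ; hops seen [H7,H2,H3,H4,H6] ; pick H6
  Q 40.121.77.90: descend 0 ; hops seen [H7] ; pick H7
  del 112.204.162.0/24 (clear depth 24)
  Q 252.0.0.249: descend 111111 ; hops seen [H7,H1] ; pick H1
  + 255.16.0.0/13 (H1) depth=13
  + 112.192.0.0/12 (H5) depth=12
  + 254.0.0.0/7 (H2) depth=7
  + 0.0.0.0/0 (H7) depth=0
  Q 252.0.0.3: descend 111111 ; hops seen [H7,H1] ; pick H1
  + 112.192.0.0/11 (H1) depth=11

== LOOKUPS ==
["H3","H2","H3","H1","H3","H2","H4","H4","H1","H4","H7","H6","H7","H1","H1"]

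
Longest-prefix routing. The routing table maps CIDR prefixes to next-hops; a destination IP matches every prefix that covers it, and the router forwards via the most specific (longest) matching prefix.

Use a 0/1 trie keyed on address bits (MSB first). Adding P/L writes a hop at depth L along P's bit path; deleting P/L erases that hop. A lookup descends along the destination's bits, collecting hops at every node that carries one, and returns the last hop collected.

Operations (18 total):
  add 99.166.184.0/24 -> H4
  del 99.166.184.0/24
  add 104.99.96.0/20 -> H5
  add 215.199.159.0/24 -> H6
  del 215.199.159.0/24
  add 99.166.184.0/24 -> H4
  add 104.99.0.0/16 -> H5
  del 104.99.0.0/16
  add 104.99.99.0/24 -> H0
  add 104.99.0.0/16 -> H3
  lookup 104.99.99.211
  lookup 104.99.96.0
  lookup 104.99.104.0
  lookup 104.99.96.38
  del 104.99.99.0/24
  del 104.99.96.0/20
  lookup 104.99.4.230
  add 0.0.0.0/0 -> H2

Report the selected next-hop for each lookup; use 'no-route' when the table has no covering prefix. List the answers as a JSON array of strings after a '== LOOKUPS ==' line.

Apply in order:
  + 99.166.184.0/24 (H4) depth=24
  - 99.166.184.0/24 clear@24
  + 104.99.96.0/20 (H5) depth=20
  + 215.199.159.0/24 (H6) depth=24
  - 215.199.159.0/24 clear@24
  + 99.166.184.0/24 (H4) depth=24
  + 104.99.0.0/16 (H5) depth=16
  - 104.99.0.0/16 clear@16
  + 104.99.99.0/24 (H0) depth=24
  + 104.99.0.0/16 (H3) depth=16
  lookup 104.99.99.211: bits 011010000110001101100011 walk d0:-→d1:-→d2:-→d3:-→d4:-→d5:-→d6:-→d7:-→d8:-→d9:-→d10:-→d11:-→d12:-→d13:-→d14:-→d15:-→d16:H3→d17:-→d18:-→d19:-→d20:H5→d21:-→d22:-→d23:-→d24:H0 -> H0
  lookup 104.99.96.0: bits 0110100001100011011000 walk d0:-→d1:-→d2:-→d3:-→d4:-→d5:-→d6:-→d7:-→d8:-→d9:-→d10:-→d11:-→d12:-→d13:-→d14:-→d15:-→d16:H3→d17:-→d18:-→d19:-→d20:H5→d21:-→d22:- -> H5
  lookup 104.99.104.0: bits 01101000011000110110 walk d0:-→d1:-→d2:-→d3:-→d4:-→d5:-→d6:-→d7:-→d8:-→d9:-→d10:-→d11:-→d12:-→d13:-→d14:-→d15:-→d16:H3→d17:-→d18:-→d19:-→d20:H5 -> H5
  lookup 104.99.96.38: bits 0110100001100011011000 walk d0:-→d1:-→d2:-→d3:-→d4:-→d5:-→d6:-→d7:-→d8:-→d9:-→d10:-→d11:-→d12:-→d13:-→d14:-→d15:-→d16:H3→d17:-→d18:-→d19:-→d20:H5→d21:-→d22:- -> H5
  - 104.99.99.0/24 clear@24
  - 104.99.96.0/20 clear@20
  lookup 104.99.4.230: bits 01101000011000110 walk d0:-→d1:-→d2:-→d3:-→d4:-→d5:-→d6:-→d7:-→d8:-→d9:-→d10:-→d11:-→d12:-→d13:-→d14:-→d15:-→d16:H3→d17:- -> H3
  + 0.0.0.0/0 (H2) depth=0

== LOOKUPS ==
["H0","H5","H5","H5","H3"]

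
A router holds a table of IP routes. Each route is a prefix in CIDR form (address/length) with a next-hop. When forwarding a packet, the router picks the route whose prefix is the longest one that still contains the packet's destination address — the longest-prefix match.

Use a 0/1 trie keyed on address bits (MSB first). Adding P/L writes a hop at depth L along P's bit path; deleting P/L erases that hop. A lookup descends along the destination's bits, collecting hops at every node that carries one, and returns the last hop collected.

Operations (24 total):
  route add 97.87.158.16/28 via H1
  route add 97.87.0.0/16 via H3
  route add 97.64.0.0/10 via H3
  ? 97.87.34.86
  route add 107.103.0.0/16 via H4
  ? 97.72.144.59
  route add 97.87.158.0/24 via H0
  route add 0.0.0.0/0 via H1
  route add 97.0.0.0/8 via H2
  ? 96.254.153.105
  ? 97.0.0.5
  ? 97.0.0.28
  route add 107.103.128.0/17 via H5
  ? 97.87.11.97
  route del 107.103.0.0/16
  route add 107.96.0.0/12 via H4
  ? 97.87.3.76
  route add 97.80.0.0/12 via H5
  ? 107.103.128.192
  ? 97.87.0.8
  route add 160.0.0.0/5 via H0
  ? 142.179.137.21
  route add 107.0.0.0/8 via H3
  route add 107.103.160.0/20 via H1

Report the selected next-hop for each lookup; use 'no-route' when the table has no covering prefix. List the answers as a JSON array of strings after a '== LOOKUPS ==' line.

Trace:
  add 97.87.158.16/28 -> H1 at depth 28
  add 97.87.0.0/16 -> H3 at depth 16
  add 97.64.0.0/10 -> H3 at depth 10
  Q 97.87.34.86: descend 0110000101010111 ; hops seen [H3,H3] ; pick H3
  add 107.103.0.0/16 -> H4 at depth 16
  Q 97.72.144.59: descend 01100001010 ; hops seen [H3] ; pick H3
  add 97.87.158.0/24 -> H0 at depth 24
  add 0.0.0.0/0 -> H1 at depth 0
  add 97.0.0.0/8 -> H2 at depth 8
  Q 96.254.153.105: descend 0110000 ; hops seen [H1] ; pick H1
  Q 97.0.0.5: descend 011000010 ; hops seen [H1,H2] ; pick H2
  Q 97.0.0.28: descend 011000010 ; hops seen [H1,H2] ; pick H2
  add 107.103.128.0/17 -> H5 at depth 17
  Q 97.87.11.97: descend 0110000101010111 ; hops seen [H1,H2,H3,H3] ; pick H3
  del 107.103.0.0/16 (clear depth 16)
  add 107.96.0.0/12 -> H4 at depth 12
  Q 97.87.3.76: descend 0110000101010111 ; hops seen [H1,H2,H3,H3] ; pick H3
  add 97.80.0.0/12 -> H5 at depth 12
  Q 107.103.128.192: descend 01101011011001111 ; hops seen [H1,H4,H5] ; pick H5
  Q 97.87.0.8: descend 0110000101010111 ; hops seen [H1,H2,H3,H5,H3] ; pick H3
  add 160.0.0.0/5 -> H0 at depth 5
  Q 142.179.137.21: descend 10 ; hops seen [H1] ; pick H1
  add 107.0.0.0/8 -> H3 at depth 8
  add 107.103.160.0/20 -> H1 at depth 20

== LOOKUPS ==
["H3","H3","H1","H2","H2","H3","H3","H5","H3","H1"]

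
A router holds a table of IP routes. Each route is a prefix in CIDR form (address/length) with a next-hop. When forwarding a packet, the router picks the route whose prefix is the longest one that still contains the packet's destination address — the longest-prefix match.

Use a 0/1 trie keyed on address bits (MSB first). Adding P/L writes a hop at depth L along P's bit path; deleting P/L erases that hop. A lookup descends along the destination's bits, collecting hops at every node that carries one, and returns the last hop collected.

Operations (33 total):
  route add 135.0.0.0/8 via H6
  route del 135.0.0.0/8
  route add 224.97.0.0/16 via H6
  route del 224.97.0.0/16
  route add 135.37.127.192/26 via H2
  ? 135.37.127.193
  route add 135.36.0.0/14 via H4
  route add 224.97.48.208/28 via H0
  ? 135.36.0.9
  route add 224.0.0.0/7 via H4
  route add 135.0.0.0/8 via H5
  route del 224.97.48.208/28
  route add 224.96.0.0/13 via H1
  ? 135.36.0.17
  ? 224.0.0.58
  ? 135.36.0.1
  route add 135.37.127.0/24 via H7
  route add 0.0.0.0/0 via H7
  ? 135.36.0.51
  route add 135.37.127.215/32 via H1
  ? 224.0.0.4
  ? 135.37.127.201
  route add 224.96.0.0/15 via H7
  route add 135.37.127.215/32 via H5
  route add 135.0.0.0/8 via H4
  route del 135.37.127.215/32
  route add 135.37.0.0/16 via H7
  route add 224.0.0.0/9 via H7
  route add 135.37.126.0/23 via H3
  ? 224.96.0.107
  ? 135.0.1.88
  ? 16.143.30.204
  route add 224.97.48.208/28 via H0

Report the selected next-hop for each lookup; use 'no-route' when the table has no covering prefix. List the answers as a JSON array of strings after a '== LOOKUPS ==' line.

Trace:
  + 135.0.0.0/8 (H6) depth=8
  del 135.0.0.0/8 (clear depth 8)
  + 224.97.0.0/16 (H6) depth=16
  del 224.97.0.0/16 (clear depth 16)
  + 135.37.127.192/26 (H2) depth=26
  Q 135.37.127.193: descend 10000111001001010111111111 ; hops seen [H2] ; pick H2
  + 135.36.0.0/14 (H4) depth=14
  + 224.97.48.208/28 (H0) depth=28
  Q 135.36.0.9: descend 100001110010010 ; hops seen [H4] ; pick H4
  + 224.0.0.0/7 (H4) depth=7
  + 135.0.0.0/8 (H5) depth=8
  del 224.97.48.208/28 (clear depth 28)
  + 224.96.0.0/13 (H1) depth=13
  Q 135.36.0.17: descend 100001110010010 ; hops seen [H5,H4] ; pick H4
  Q 224.0.0.58: descend 111000000 ; hops seen [H4] ; pick H4
  Q 135.36.0.1: descend 100001110010010 ; hops seen [H5,H4] ; pick H4
  + 135.37.127.0/24 (H7) depth=24
  + 0.0.0.0/0 (H7) depth=0
  Q 135.36.0.51: descend 100001110010010 ; hops seen [H7,H5,H4] ; pick H4
  + 135.37.127.215/32 (H1) depth=32
  Q 224.0.0.4: descend 111000000 ; hops seen [H7,H4] ; pick H4
  Q 135.37.127.201: descend 100001110010010101111111110 ; hops seen [H7,H5,H4,H7,H2] ; pick H2
  + 224.96.0.0/15 (H7) depth=15
  + 135.37.127.215/32 (H5) depth=32
  + 135.0.0.0/8 (H4) depth=8
  del 135.37.127.215/32 (clear depth 32)
  + 135.37.0.0/16 (H7) depth=16
  + 224.0.0.0/9 (H7) depth=9
  + 135.37.126.0/23 (H3) depth=23
  Q 224.96.0.107: descend 111000000110000 ; hops seen [H7,H4,H7,H1,H7] ; pick H7
  Q 135.0.1.88: descend 1000011100 ; hops seen [H7,H4] ; pick H4
  Q 16.143.30.204: descend ε ; hops seen [H7] ; pick H7
  + 224.97.48.208/28 (H0) depth=28

== LOOKUPS ==
["H2","H4","H4","H4","H4","H4","H4","H2","H7","H4","H7"]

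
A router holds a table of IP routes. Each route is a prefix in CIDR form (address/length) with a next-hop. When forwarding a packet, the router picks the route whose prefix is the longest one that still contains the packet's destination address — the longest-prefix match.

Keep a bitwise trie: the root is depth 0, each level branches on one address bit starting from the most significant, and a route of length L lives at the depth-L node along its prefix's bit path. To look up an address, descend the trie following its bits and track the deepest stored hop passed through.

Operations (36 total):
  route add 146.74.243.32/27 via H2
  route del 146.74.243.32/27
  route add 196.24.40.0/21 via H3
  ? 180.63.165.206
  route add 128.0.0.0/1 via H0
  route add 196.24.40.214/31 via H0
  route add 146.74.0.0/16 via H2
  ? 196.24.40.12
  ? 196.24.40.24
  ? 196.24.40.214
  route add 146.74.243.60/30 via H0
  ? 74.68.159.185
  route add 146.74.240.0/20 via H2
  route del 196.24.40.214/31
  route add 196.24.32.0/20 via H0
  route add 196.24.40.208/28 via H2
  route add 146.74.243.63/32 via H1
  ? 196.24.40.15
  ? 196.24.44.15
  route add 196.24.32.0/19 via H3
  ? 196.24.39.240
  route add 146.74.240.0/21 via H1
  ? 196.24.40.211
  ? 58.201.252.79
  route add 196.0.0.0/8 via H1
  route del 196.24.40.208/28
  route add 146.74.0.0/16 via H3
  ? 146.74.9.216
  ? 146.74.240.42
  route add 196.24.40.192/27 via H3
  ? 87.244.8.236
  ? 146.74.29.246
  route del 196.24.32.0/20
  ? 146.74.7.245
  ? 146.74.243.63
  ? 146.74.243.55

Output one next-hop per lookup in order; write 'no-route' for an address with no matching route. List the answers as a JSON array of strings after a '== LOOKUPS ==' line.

Process each operation:
  add 146.74.243.32/27 -> H2 at depth 27
  - 146.74.243.32/27 clear@27
  add 196.24.40.0/21 -> H3 at depth 21
  ? 180.63.165.206  path d0:-→d1:-→d2:-  best=no-route
  add 128.0.0.0/1 -> H0 at depth 1
  add 196.24.40.214/31 -> H0 at depth 31
  add 146.74.0.0/16 -> H2 at depth 16
  ? 196.24.40.12  path d0:-→d1:H0→d2:-→d3:-→d4:-→d5:-→d6:-→d7:-→d8:-→d9:-→d10:-→d11:-→d12:-→d13:-→d14:-→d15:-→d16:-→d17:-→d18:-→d19:-→d20:-→d21:H3→d22:-→d23:-→d24:-  best=H3
  ? 196.24.40.24  path d0:-→d1:H0→d2:-→d3:-→d4:-→d5:-→d6:-→d7:-→d8:-→d9:-→d10:-→d11:-→d12:-→d13:-→d14:-→d15:-→d16:-→d17:-→d18:-→d19:-→d20:-→d21:H3→d22:-→d23:-→d24:-  best=H3
  ? 196.24.40.214  path d0:-→d1:H0→d2:-→d3:-→d4:-→d5:-→d6:-→d7:-→d8:-→d9:-→d10:-→d11:-→d12:-→d13:-→d14:-→d15:-→d16:-→d17:-→d18:-→d19:-→d20:-→d21:H3→d22:-→d23:-→d24:-→d25:-→d26:-→d27:-→d28:-→d29:-→d30:-→d31:H0  best=H0
  add 146.74.243.60/30 -> H0 at depth 30
  ? 74.68.159.185  path d0:-  best=no-route
  add 146.74.240.0/20 -> H2 at depth 20
  - 196.24.40.214/31 clear@31
  add 196.24.32.0/20 -> H0 at depth 20
  add 196.24.40.208/28 -> H2 at depth 28
  add 146.74.243.63/32 -> H1 at depth 32
  ? 196.24.40.15  path d0:-→d1:H0→d2:-→d3:-→d4:-→d5:-→d6:-→d7:-→d8:-→d9:-→d10:-→d11:-→d12:-→d13:-→d14:-→d15:-→d16:-→d17:-→d18:-→d19:-→d20:H0→d21:H3→d22:-→d23:-→d24:-  best=H3
  ? 196.24.44.15  path d0:-→d1:H0→d2:-→d3:-→d4:-→d5:-→d6:-→d7:-→d8:-→d9:-→d10:-→d11:-→d12:-→d13:-→d14:-→d15:-→d16:-→d17:-→d18:-→d19:-→d20:H0→d21:H3  best=H3
  add 196.24.32.0/19 -> H3 at depth 19
  ? 196.24.39.240  path d0:-→d1:H0→d2:-→d3:-→d4:-→d5:-→d6:-→d7:-→d8:-→d9:-→d10:-→d11:-→d12:-→d13:-→d14:-→d15:-→d16:-→d17:-→d18:-→d19:H3→d20:H0  best=H0
  add 146.74.240.0/21 -> H1 at depth 21
  ? 196.24.40.211  path d0:-→d1:H0→d2:-→d3:-→d4:-→d5:-→d6:-→d7:-→d8:-→d9:-→d10:-→d11:-→d12:-→d13:-→d14:-→d15:-→d16:-→d17:-→d18:-→d19:H3→d20:H0→d21:H3→d22:-→d23:-→d24:-→d25:-→d26:-→d27:-→d28:H2→d29:-  best=H2
  ? 58.201.252.79  path d0:-  best=no-route
  add 196.0.0.0/8 -> H1 at depth 8
  - 196.24.40.208/28 clear@28
  add 146.74.0.0/16 -> H3 at depth 16
  ? 146.74.9.216  path d0:-→d1:H0→d2:-→d3:-→d4:-→d5:-→d6:-→d7:-→d8:-→d9:-→d10:-→d11:-→d12:-→d13:-→d14:-→d15:-→d16:H3  best=H3
  ? 146.74.240.42  path d0:-→d1:H0→d2:-→d3:-→d4:-→d5:-→d6:-→d7:-→d8:-→d9:-→d10:-→d11:-→d12:-→d13:-→d14:-→d15:-→d16:H3→d17:-→d18:-→d19:-→d20:H2→d21:H1→d22:-  best=H1
  add 196.24.40.192/27 -> H3 at depth 27
  ? 87.244.8.236  path d0:-  best=no-route
  ? 146.74.29.246  path d0:-→d1:H0→d2:-→d3:-→d4:-→d5:-→d6:-→d7:-→d8:-→d9:-→d10:-→d11:-→d12:-→d13:-→d14:-→d15:-→d16:H3  best=H3
  - 196.24.32.0/20 clear@20
  ? 146.74.7.245  path d0:-→d1:H0→d2:-→d3:-→d4:-→d5:-→d6:-→d7:-→d8:-→d9:-→d10:-→d11:-→d12:-→d13:-→d14:-→d15:-→d16:H3  best=H3
  ? 146.74.243.63  path d0:-→d1:H0→d2:-→d3:-→d4:-→d5:-→d6:-→d7:-→d8:-→d9:-→d10:-→d11:-→d12:-→d13:-→d14:-→d15:-→d16:H3→d17:-→d18:-→d19:-→d20:H2→d21:H1→d22:-→d23:-→d24:-→d25:-→d26:-→d27:-→d28:-→d29:-→d30:H0→d31:-→d32:H1  best=H1
  ? 146.74.243.55  path d0:-→d1:H0→d2:-→d3:-→d4:-→d5:-→d6:-→d7:-→d8:-→d9:-→d10:-→d11:-→d12:-→d13:-→d14:-→d15:-→d16:H3→d17:-→d18:-→d19:-→d20:H2→d21:H1→d22:-→d23:-→d24:-→d25:-→d26:-→d27:-→d28:-  best=H1

== LOOKUPS ==
["no-route","H3","H3","H0","no-route","H3","H3","H0","H2","no-route","H3","H1","no-route","H3","H3","H1","H1"]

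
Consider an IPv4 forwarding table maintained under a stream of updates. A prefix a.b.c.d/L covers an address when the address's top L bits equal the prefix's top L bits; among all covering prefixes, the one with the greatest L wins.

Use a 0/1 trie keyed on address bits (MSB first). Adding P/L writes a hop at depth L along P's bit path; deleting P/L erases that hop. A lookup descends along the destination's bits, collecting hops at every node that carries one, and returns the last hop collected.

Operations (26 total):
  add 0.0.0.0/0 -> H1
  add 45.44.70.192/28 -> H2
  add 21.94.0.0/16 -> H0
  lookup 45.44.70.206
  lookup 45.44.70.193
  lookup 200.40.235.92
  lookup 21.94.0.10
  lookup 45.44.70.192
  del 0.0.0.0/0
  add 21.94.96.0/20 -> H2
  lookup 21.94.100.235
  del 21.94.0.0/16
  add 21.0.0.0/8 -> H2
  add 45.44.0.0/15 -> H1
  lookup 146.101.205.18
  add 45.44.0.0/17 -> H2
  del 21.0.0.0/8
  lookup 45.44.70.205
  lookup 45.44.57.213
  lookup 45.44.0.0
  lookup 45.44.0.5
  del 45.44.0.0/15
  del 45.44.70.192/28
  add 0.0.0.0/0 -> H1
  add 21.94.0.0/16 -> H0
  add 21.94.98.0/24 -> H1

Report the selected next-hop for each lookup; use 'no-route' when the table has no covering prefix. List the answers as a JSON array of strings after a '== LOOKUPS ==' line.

Process each operation:
  + 0.0.0.0/0 (H1) depth=0
  + 45.44.70.192/28 (H2) depth=28
  + 21.94.0.0/16 (H0) depth=16
  lookup 45.44.70.206: bits 0010110100101100010001101100 walk d0:H1→d1:-→d2:-→d3:-→d4:-→d5:-→d6:-→d7:-→d8:-→d9:-→d10:-→d11:-→d12:-→d13:-→d14:-→d15:-→d16:-→d17:-→d18:-→d19:-→d20:-→d21:-→d22:-→d23:-→d24:-→d25:-→d26:-→d27:-→d28:H2 -> H2
  lookup 45.44.70.193: bits 0010110100101100010001101100 walk d0:H1→d1:-→d2:-→d3:-→d4:-→d5:-→d6:-→d7:-→d8:-→d9:-→d10:-→d11:-→d12:-→d13:-→d14:-→d15:-→d16:-→d17:-→d18:-→d19:-→d20:-→d21:-→d22:-→d23:-→d24:-→d25:-→d26:-→d27:-→d28:H2 -> H2
  lookup 200.40.235.92: bits ε walk d0:H1 -> H1
  lookup 21.94.0.10: bits 0001010101011110 walk d0:H1→d1:-→d2:-→d3:-→d4:-→d5:-→d6:-→d7:-→d8:-→d9:-→d10:-→d11:-→d12:-→d13:-→d14:-→d15:-→d16:H0 -> H0
  lookup 45.44.70.192: bits 0010110100101100010001101100 walk d0:H1→d1:-→d2:-→d3:-→d4:-→d5:-→d6:-→d7:-→d8:-→d9:-→d10:-→d11:-→d12:-→d13:-→d14:-→d15:-→d16:-→d17:-→d18:-→d19:-→d20:-→d21:-→d22:-→d23:-→d24:-→d25:-→d26:-→d27:-→d28:H2 -> H2
  - 0.0.0.0/0 clear@0
  + 21.94.96.0/20 (H2) depth=20
  lookup 21.94.100.235: bits 00010101010111100110 walk d0:-→d1:-→d2:-→d3:-→d4:-→d5:-→d6:-→d7:-→d8:-→d9:-→d10:-→d11:-→d12:-→d13:-→d14:-→d15:-→d16:H0→d17:-→d18:-→d19:-→d20:H2 -> H2
  - 21.94.0.0/16 clear@16
  + 21.0.0.0/8 (H2) depth=8
  + 45.44.0.0/15 (H1) depth=15
  lookup 146.101.205.18: bits ε walk d0:- -> no-route
  + 45.44.0.0/17 (H2) depth=17
  - 21.0.0.0/8 clear@8
  lookup 45.44.70.205: bits 0010110100101100010001101100 walk d0:-→d1:-→d2:-→d3:-→d4:-→d5:-→d6:-→d7:-→d8:-→d9:-→d10:-→d11:-→d12:-→d13:-→d14:-→d15:H1→d16:-→d17:H2→d18:-→d19:-→d20:-→d21:-→d22:-→d23:-→d24:-→d25:-→d26:-→d27:-→d28:H2 -> H2
  lookup 45.44.57.213: bits 00101101001011000 walk d0:-→d1:-→d2:-→d3:-→d4:-→d5:-→d6:-→d7:-→d8:-→d9:-→d10:-→d11:-→d12:-→d13:-→d14:-→d15:H1→d16:-→d17:H2 -> H2
  lookup 45.44.0.0: bits 00101101001011000 walk d0:-→d1:-→d2:-→d3:-→d4:-→d5:-→d6:-→d7:-→d8:-→d9:-→d10:-→d11:-→d12:-→d13:-→d14:-→d15:H1→d16:-→d17:H2 -> H2
  lookup 45.44.0.5: bits 00101101001011000 walk d0:-→d1:-→d2:-→d3:-→d4:-→d5:-→d6:-→d7:-→d8:-→d9:-→d10:-→d11:-→d12:-→d13:-→d14:-→d15:H1→d16:-→d17:H2 -> H2
  - 45.44.0.0/15 clear@15
  - 45.44.70.192/28 clear@28
  + 0.0.0.0/0 (H1) depth=0
  + 21.94.0.0/16 (H0) depth=16
  + 21.94.98.0/24 (H1) depth=24

== LOOKUPS ==
["H2","H2","H1","H0","H2","H2","no-route","H2","H2","H2","H2"]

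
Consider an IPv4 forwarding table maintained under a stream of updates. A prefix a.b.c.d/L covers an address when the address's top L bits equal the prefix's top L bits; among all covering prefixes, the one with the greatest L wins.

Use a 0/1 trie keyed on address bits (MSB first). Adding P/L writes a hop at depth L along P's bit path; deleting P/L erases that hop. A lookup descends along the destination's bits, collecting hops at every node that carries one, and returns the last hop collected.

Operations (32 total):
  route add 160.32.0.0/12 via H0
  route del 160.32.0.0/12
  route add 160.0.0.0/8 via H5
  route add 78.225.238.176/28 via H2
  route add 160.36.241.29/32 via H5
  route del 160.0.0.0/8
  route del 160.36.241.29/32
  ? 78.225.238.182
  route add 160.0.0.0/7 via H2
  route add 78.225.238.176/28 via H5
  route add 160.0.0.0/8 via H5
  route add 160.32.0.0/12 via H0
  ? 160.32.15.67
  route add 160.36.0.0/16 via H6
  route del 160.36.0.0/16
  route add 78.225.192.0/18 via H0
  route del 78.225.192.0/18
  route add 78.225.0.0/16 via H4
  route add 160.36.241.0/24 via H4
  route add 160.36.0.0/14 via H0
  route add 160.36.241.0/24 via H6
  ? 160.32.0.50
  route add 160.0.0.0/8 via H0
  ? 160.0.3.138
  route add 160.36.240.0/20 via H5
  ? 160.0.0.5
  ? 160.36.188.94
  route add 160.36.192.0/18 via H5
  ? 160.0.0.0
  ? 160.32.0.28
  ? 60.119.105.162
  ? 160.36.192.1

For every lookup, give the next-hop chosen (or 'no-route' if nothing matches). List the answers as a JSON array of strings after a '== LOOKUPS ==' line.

Trace:
  add 160.32.0.0/12 -> H0 at depth 12
  - 160.32.0.0/12 clear@12
  add 160.0.0.0/8 -> H5 at depth 8
  add 78.225.238.176/28 -> H2 at depth 28
  add 160.36.241.29/32 -> H5 at depth 32
  - 160.0.0.0/8 clear@8
  - 160.36.241.29/32 clear@32
  Q 78.225.238.182: descend 0100111011100001111011101011 ; hops seen [H2] ; pick H2
  add 160.0.0.0/7 -> H2 at depth 7
  add 78.225.238.176/28 -> H5 at depth 28
  add 160.0.0.0/8 -> H5 at depth 8
  add 160.32.0.0/12 -> H0 at depth 12
  Q 160.32.15.67: descend 1010000000100 ; hops seen [H2,H5,H0] ; pick H0
  add 160.36.0.0/16 -> H6 at depth 16
  - 160.36.0.0/16 clear@16
  add 78.225.192.0/18 -> H0 at depth 18
  - 78.225.192.0/18 clear@18
  add 78.225.0.0/16 -> H4 at depth 16
  add 160.36.241.0/24 -> H4 at depth 24
  add 160.36.0.0/14 -> H0 at depth 14
  add 160.36.241.0/24 -> H6 at depth 24
  Q 160.32.0.50: descend 1010000000100 ; hops seen [H2,H5,H0] ; pick H0
  add 160.0.0.0/8 -> H0 at depth 8
  Q 160.0.3.138: descend 1010000000 ; hops seen [H2,H0] ; pick H0
  add 160.36.240.0/20 -> H5 at depth 20
  Q 160.0.0.5: descend 1010000000 ; hops seen [H2,H0] ; pick H0
  Q 160.36.188.94: descend 10100000001001001 ; hops seen [H2,H0,H0,H0] ; pick H0
  add 160.36.192.0/18 -> H5 at depth 18
  Q 160.0.0.0: descend 1010000000 ; hops seen [H2,H0] ; pick H0
  Q 160.32.0.28: descend 1010000000100 ; hops seen [H2,H0,H0] ; pick H0
  Q 60.119.105.162: descend 0 ; hops seen [∅] ; pick no-route
  Q 160.36.192.1: descend 101000000010010011 ; hops seen [H2,H0,H0,H0,H5] ; pick H5

== LOOKUPS ==
["H2","H0","H0","H0","H0","H0","H0","H0","no-route","H5"]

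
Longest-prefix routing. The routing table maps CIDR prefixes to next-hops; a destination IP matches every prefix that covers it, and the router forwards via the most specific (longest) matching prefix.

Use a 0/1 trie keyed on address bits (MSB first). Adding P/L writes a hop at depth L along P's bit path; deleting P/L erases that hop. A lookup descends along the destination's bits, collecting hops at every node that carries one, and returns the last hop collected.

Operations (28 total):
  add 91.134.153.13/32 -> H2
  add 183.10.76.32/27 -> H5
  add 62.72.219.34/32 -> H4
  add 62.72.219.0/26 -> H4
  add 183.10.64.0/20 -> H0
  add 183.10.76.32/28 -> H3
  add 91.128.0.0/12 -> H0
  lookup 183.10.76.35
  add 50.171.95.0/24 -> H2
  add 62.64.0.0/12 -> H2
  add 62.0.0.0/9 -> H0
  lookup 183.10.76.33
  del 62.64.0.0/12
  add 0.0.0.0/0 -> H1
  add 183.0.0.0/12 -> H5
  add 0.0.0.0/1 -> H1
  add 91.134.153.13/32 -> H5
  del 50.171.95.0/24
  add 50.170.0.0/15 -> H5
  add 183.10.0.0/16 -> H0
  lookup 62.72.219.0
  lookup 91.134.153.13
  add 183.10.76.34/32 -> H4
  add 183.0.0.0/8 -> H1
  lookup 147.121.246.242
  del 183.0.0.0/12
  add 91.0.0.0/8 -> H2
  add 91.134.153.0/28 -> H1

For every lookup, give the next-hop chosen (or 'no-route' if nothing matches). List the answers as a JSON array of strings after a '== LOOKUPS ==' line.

Apply in order:
  + 91.134.153.13/32 (H2) depth=32
  + 183.10.76.32/27 (H5) depth=27
  + 62.72.219.34/32 (H4) depth=32
  + 62.72.219.0/26 (H4) depth=26
  + 183.10.64.0/20 (H0) depth=20
  + 183.10.76.32/28 (H3) depth=28
  + 91.128.0.0/12 (H0) depth=12
  Q 183.10.76.35: descend 1011011100001010010011000010 ; hops seen [H0,H5,H3] ; pick H3
  + 50.171.95.0/24 (H2) depth=24
  + 62.64.0.0/12 (H2) depth=12
  + 62.0.0.0/9 (H0) depth=9
  Q 183.10.76.33: descend 1011011100001010010011000010 ; hops seen [H0,H5,H3] ; pick H3
  del 62.64.0.0/12 (clear depth 12)
  + 0.0.0.0/0 (H1) depth=0
  + 183.0.0.0/12 (H5) depth=12
  + 0.0.0.0/1 (H1) depth=1
  + 91.134.153.13/32 (H5) depth=32
  del 50.171.95.0/24 (clear depth 24)
  + 50.170.0.0/15 (H5) depth=15
  + 183.10.0.0/16 (H0) depth=16
  Q 62.72.219.0: descend 00111110010010001101101100 ; hops seen [H1,H1,H0,H4] ; pick H4
  Q 91.134.153.13: descend 01011011100001101001100100001101 ; hops seen [H1,H1,H0,H5] ; pick H5
  + 183.10.76.34/32 (H4) depth=32
  + 183.0.0.0/8 (H1) depth=8
  Q 147.121.246.242: descend 10 ; hops seen [H1] ; pick H1
  del 183.0.0.0/12 (clear depth 12)
  + 91.0.0.0/8 (H2) depth=8
  + 91.134.153.0/28 (H1) depth=28

== LOOKUPS ==
["H3","H3","H4","H5","H1"]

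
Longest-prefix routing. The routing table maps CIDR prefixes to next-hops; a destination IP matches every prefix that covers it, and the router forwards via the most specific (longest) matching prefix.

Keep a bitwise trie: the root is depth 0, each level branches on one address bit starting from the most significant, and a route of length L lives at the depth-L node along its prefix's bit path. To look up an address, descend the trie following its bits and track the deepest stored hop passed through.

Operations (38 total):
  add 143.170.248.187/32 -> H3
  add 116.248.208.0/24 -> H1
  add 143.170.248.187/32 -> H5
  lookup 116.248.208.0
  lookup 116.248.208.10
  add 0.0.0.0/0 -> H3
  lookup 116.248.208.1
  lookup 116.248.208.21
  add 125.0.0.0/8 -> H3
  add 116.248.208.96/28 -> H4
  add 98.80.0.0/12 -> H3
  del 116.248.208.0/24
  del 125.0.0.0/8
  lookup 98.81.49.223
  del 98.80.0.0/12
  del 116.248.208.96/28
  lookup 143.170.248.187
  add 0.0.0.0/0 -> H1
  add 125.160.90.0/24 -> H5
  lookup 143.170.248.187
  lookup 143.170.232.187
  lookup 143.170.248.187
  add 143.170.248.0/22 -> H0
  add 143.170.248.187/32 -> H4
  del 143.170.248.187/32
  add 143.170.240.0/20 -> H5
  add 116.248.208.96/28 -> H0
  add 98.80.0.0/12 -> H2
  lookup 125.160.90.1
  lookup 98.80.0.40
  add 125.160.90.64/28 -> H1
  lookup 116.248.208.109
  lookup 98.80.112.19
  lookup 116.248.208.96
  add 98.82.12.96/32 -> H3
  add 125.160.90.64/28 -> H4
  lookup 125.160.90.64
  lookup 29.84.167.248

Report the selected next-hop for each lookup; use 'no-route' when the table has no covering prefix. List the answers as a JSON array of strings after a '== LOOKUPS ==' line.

Apply in order:
  add 143.170.248.187/32 -> H3 at depth 32
  add 116.248.208.0/24 -> H1 at depth 24
  add 143.170.248.187/32 -> H5 at depth 32
  Q 116.248.208.0: descend 011101001111100011010000 ; hops seen [H1] ; pick H1
  Q 116.248.208.10: descend 011101001111100011010000 ; hops seen [H1] ; pick H1
  add 0.0.0.0/0 -> H3 at depth 0
  Q 116.248.208.1: descend 011101001111100011010000 ; hops seen [H3,H1] ; pick H1
  Q 116.248.208.21: descend 011101001111100011010000 ; hops seen [H3,H1] ; pick H1
  add 125.0.0.0/8 -> H3 at depth 8
  add 116.248.208.96/28 -> H4 at depth 28
  add 98.80.0.0/12 -> H3 at depth 12
  - 116.248.208.0/24 clear@24
  - 125.0.0.0/8 clear@8
  Q 98.81.49.223: descend 011000100101 ; hops seen [H3,H3] ; pick H3
  - 98.80.0.0/12 clear@12
  - 116.248.208.96/28 clear@28
  Q 143.170.248.187: descend 10001111101010101111100010111011 ; hops seen [H3,H5] ; pick H5
  add 0.0.0.0/0 -> H1 at depth 0
  add 125.160.90.0/24 -> H5 at depth 24
  Q 143.170.248.187: descend 10001111101010101111100010111011 ; hops seen [H1,H5] ; pick H5
  Q 143.170.232.187: descend 1000111110101010111 ; hops seen [H1] ; pick H1
  Q 143.170.248.187: descend 10001111101010101111100010111011 ; hops seen [H1,H5] ; pick H5
  add 143.170.248.0/22 -> H0 at depth 22
  add 143.170.248.187/32 -> H4 at depth 32
  - 143.170.248.187/32 clear@32
  add 143.170.240.0/20 -> H5 at depth 20
  add 116.248.208.96/28 -> H0 at depth 28
  add 98.80.0.0/12 -> H2 at depth 12
  Q 125.160.90.1: descend 011111011010000001011010 ; hops seen [H1,H5] ; pick H5
  Q 98.80.0.40: descend 011000100101 ; hops seen [H1,H2] ; pick H2
  add 125.160.90.64/28 -> H1 at depth 28
  Q 116.248.208.109: descend 0111010011111000110100000110 ; hops seen [H1,H0] ; pick H0
  Q 98.80.112.19: descend 011000100101 ; hops seen [H1,H2] ; pick H2
  Q 116.248.208.96: descend 0111010011111000110100000110 ; hops seen [H1,H0] ; pick H0
  add 98.82.12.96/32 -> H3 at depth 32
  add 125.160.90.64/28 -> H4 at depth 28
  Q 125.160.90.64: descend 0111110110100000010110100100 ; hops seen [H1,H5,H4] ; pick H4
  Q 29.84.167.248: descend 0 ; hops seen [H1] ; pick H1

== LOOKUPS ==
["H1","H1","H1","H1","H3","H5","H5","H1","H5","H5","H2","H0","H2","H0","H4","H1"]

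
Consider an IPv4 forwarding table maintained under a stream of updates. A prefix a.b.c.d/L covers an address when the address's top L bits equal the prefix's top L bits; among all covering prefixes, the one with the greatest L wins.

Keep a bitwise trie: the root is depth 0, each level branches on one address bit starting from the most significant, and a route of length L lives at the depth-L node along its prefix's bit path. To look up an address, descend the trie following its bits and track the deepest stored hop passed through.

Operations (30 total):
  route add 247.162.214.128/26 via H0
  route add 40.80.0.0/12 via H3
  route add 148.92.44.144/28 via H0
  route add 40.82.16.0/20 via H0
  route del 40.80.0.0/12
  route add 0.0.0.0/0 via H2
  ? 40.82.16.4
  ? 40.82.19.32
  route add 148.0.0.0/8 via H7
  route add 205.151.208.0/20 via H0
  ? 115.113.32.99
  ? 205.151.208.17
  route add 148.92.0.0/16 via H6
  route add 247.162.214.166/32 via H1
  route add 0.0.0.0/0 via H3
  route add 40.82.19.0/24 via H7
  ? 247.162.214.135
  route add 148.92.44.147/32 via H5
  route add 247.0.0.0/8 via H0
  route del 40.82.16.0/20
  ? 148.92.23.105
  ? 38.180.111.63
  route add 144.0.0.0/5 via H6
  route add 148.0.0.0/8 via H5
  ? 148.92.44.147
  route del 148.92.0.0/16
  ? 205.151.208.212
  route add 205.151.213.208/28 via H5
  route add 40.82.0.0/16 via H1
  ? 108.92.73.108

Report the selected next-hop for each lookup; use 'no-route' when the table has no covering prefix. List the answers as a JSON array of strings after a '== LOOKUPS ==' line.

Trace:
  add 247.162.214.128/26 -> H0 at depth 26
  add 40.80.0.0/12 -> H3 at depth 12
  add 148.92.44.144/28 -> H0 at depth 28
  add 40.82.16.0/20 -> H0 at depth 20
  - 40.80.0.0/12 clear@12
  add 0.0.0.0/0 -> H2 at depth 0
  Q 40.82.16.4: descend 00101000010100100001 ; hops seen [H2,H0] ; pick H0
  Q 40.82.19.32: descend 00101000010100100001 ; hops seen [H2,H0] ; pick H0
  add 148.0.0.0/8 -> H7 at depth 8
  add 205.151.208.0/20 -> H0 at depth 20
  Q 115.113.32.99: descend 0 ; hops seen [H2] ; pick H2
  Q 205.151.208.17: descend 11001101100101111101 ; hops seen [H2,H0] ; pick H0
  add 148.92.0.0/16 -> H6 at depth 16
  add 247.162.214.166/32 -> H1 at depth 32
  add 0.0.0.0/0 -> H3 at depth 0
  add 40.82.19.0/24 -> H7 at depth 24
  Q 247.162.214.135: descend 11110111101000101101011010 ; hops seen [H3,H0] ; pick H0
  add 148.92.44.147/32 -> H5 at depth 32
  add 247.0.0.0/8 -> H0 at depth 8
  - 40.82.16.0/20 clear@20
  Q 148.92.23.105: descend 100101000101110000 ; hops seen [H3,H7,H6] ; pick H6
  Q 38.180.111.63: descend 0010 ; hops seen [H3] ; pick H3
  add 144.0.0.0/5 -> H6 at depth 5
  add 148.0.0.0/8 -> H5 at depth 8
  Q 148.92.44.147: descend 10010100010111000010110010010011 ; hops seen [H3,H6,H5,H6,H0,H5] ; pick H5
  - 148.92.0.0/16 clear@16
  Q 205.151.208.212: descend 11001101100101111101 ; hops seen [H3,H0] ; pick H0
  add 205.151.213.208/28 -> H5 at depth 28
  add 40.82.0.0/16 -> H1 at depth 16
  Q 108.92.73.108: descend 0 ; hops seen [H3] ; pick H3

== LOOKUPS ==
["H0","H0","H2","H0","H0","H6","H3","H5","H0","H3"]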